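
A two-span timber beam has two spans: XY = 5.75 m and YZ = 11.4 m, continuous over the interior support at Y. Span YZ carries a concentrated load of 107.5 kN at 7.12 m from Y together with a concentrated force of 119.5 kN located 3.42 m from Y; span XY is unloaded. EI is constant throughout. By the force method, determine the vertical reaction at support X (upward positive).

Take M_Y as the redundant. Released structure: two simple spans XY and YZ with a hinge at Y.
End slopes at the hinge Y, treating each span as simply supported:
  span YZ: point load 107.5 at a = 7.12: Pab(L + b)/(6LEI) = 751/EI
  span YZ: point load 119.5 at a = 3.42: Pab(L + b)/(6LEI) = 924/EI
  relative rotation θ_0 = (0 + 1675)/EI = 1675/EI
A unit hogging moment at Y produces rotation L₁/(3EI) + L₂/(3EI) = 5.717/EI.
Slope continuity at Y: θ_0 = M_Y·5.717/EI, so M_Y = 1675/5.717 = 293 kN·m (hogging).
Span XY, ΣM about X with M_Y applied at Y: R_Y^{XY}·5.75 = 0 + 293, so R_Y^{XY} = 50.96 kN and R_X = 0 − 50.96 = -50.96 kN.

R_X = -50.96 kN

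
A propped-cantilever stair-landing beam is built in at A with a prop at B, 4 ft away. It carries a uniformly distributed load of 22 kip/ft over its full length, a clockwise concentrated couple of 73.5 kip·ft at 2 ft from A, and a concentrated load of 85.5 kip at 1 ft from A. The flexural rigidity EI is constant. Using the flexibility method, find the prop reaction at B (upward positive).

Take the reaction at B as the redundant and release it; the primary structure is a cantilever fixed at A.
Deflection at B on the released cantilever, summing each load's contribution:
  UDL 22: wL⁴/(8EI) = 704/EI
  clockwise couple 73.5 at a = 2: M₀a(2L − a)/(2EI) = 441/EI
  point load 85.5 at a = 1: Pa²(3L − a)/(6EI) = 156.8/EI
  δ_0 = 1302/EI
Flexibility coefficient — unit upward force at B: δ_{BB} = L³/(3EI) = 21.33/EI.
Compatibility at B: δ_0 − R_B·δ_{BB} = 0, so R_B = 1302/21.33 = 61.02 kip.

R_B = 61.02 kip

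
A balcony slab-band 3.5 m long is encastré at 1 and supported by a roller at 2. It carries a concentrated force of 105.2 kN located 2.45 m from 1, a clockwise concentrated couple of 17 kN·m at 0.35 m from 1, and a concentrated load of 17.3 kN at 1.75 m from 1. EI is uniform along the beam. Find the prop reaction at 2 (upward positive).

Take the reaction at 2 as the redundant and release it; the primary structure is a cantilever fixed at 1.
Primary-structure tip deflection at 2 by superposition:
  point load 105.2 at a = 2.45: Pa²(3L − a)/(6EI) = 847.2/EI
  clockwise couple 17 at a = 0.35: M₀a(2L − a)/(2EI) = 19.78/EI
  point load 17.3 at a = 1.75: Pa²(3L − a)/(6EI) = 77.26/EI
  δ_0 = 944.3/EI
Tip deflection under a unit load at 2: L³/(3EI) = 14.29/EI.
Compatibility at 2: δ_0 − R_2·δ_{22} = 0, so R_2 = 944.3/14.29 = 66.07 kN.

R_2 = 66.07 kN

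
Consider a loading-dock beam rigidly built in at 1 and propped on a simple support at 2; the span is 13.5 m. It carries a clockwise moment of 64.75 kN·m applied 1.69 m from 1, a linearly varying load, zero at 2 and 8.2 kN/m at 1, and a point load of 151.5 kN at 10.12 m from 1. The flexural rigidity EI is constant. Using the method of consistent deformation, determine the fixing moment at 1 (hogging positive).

Release the roller at 2. Primary structure: cantilever fixed at 1.
Deflection at 2 on the released cantilever, summing each load's contribution:
  clockwise couple 64.75 at a = 1.69: M₀a(2L − a)/(2EI) = 1385/EI
  triangular load, peak 8.2 at the fixed end: w₀L⁴/(30EI) = 9079/EI
  point load 151.5 at a = 10.12: Pa²(3L − a)/(6EI) = 78562/EI
  δ_0 = 89025/EI
Tip deflection under a unit load at 2: L³/(3EI) = 820.1/EI.
Compatibility at 2: δ_0 − R_2·δ_{22} = 0, so R_2 = 89025/820.1 = 108.6 kN.
Moment equilibrium about 1: M_1 = Σ(load moments about 1) − R_2·L = 1847 − 108.6×13.5 = 381.6 kN·m.

M_1 = 381.6 kN·m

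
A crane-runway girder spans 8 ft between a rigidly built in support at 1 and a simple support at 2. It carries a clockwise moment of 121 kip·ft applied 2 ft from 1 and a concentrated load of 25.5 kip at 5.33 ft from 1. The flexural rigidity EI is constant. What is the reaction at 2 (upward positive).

R_2 = 23.13 kip

Take the reaction at 2 as the redundant and release it; the primary structure is a cantilever fixed at 1.
Downward deflection at the released point 2 due to the loads:
  clockwise couple 121 at a = 2: M₀a(2L − a)/(2EI) = 1694/EI
  point load 25.5 at a = 5.33: Pa²(3L − a)/(6EI) = 2254/EI
  δ_0 = 3948/EI
Tip deflection under a unit load at 2: L³/(3EI) = 170.7/EI.
Compatibility at 2: δ_0 − R_2·δ_{22} = 0, so R_2 = 3948/170.7 = 23.13 kip.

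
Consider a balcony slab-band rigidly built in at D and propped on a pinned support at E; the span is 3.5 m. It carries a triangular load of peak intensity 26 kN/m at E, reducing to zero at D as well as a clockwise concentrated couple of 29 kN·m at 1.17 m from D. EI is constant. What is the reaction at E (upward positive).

Remove the prop at E; the released (primary) structure is a cantilever built in at D.
Primary-structure tip deflection at E by superposition:
  triangular load, peak 26 at the free end: 11w₀L⁴/(120EI) = 357.6/EI
  clockwise couple 29 at a = 1.17: M₀a(2L − a)/(2EI) = 98.91/EI
  δ_0 = 456.6/EI
Tip deflection under a unit load at E: L³/(3EI) = 14.29/EI.
Compatibility at E: δ_0 − R_E·δ_{EE} = 0, so R_E = 456.6/14.29 = 31.95 kN.

R_E = 31.95 kN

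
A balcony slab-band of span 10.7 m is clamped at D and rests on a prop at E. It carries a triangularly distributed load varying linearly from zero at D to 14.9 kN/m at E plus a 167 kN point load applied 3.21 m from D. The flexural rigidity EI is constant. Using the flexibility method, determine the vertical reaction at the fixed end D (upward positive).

Choose R_E as the redundant. The primary structure is the cantilever fixed at D.
Deflection at E on the released cantilever, summing each load's contribution:
  triangular load, peak 14.9 at the free end: 11w₀L⁴/(120EI) = 17903/EI
  point load 167 at a = 3.21: Pa²(3L − a)/(6EI) = 8286/EI
  δ_0 = 26189/EI
Tip deflection under a unit load at E: L³/(3EI) = 408.3/EI.
The prop prevents deflection at E: R_E = δ_0/δ_{EE} = 26189/408.3 = 64.13 kN.
Vertical equilibrium: R_D = ΣP − R_E = 246.7 − 64.13 = 182.6 kN.

R_D = 182.6 kN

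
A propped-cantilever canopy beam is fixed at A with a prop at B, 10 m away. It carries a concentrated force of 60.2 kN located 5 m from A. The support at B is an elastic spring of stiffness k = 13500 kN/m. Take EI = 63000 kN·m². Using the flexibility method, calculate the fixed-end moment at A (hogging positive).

Release the roller at B. Primary structure: cantilever fixed at A.
Free-end deflection of the primary structure under the applied loading (downward +):
  point load 60.2 at a = 5: Pa²(3L − a)/(6EI) = 6271/EI
Flexibility coefficient — unit upward force at B: δ_{BB} = L³/(3EI) = 333.3/EI.
With EI = 63000 kN·m²: δ_0 = 0.099537 m and δ_{BB} = 0.005291 m/kN.
Compatibility — the spring shortens by R_B/k under the reaction it provides: δ_0 − R_B·δ_{BB} = R_B/k. With 1/k = 0.000074 m/kN, R_B = δ_0 / (δ_{BB} + 1/k) = 0.099537 / (0.005291 + 0.000074) = 18.55 kN.
Moment equilibrium about A: M_A = Σ(load moments about A) − R_B·L = 301 − 18.55×10 = 115.5 kN·m.

M_A = 115.5 kN·m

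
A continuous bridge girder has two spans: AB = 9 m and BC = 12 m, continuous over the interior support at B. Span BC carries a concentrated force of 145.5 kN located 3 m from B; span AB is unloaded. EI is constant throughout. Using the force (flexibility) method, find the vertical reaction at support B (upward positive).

Insert a hinge at B; M_B is the redundant, and each span becomes simply supported.
Discontinuity in slope at B on the released structure — sum the simple-span end rotations:
  span BC: point load 145.5 at a = 3: Pab(L + b)/(6LEI) = 1146/EI
  relative rotation θ_0 = (0 + 1146)/EI = 1146/EI
A unit hogging moment at B produces rotation L₁/(3EI) + L₂/(3EI) = 7/EI.
Slope continuity at B: θ_0 = M_B·7/EI, so M_B = 1146/7 = 163.7 kN·m (hogging).
Span AB, ΣM about A with M_B applied at B: R_B^{AB}·9 = 0 + 163.7, so R_B^{AB} = 18.19 kN and R_A = 0 − 18.19 = -18.19 kN.
Span BC, ΣM about C: R_B^{BC}·12 = 1310 + 163.7, so R_B^{BC} = 122.8 kN and R_C = 145.5 − 122.8 = 22.73 kN.
R_B = 18.19 + 122.8 = 141 kN.

R_B = 141 kN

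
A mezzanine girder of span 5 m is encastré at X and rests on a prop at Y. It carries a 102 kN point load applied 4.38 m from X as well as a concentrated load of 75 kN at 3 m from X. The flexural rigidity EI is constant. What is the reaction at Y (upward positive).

Remove the prop at Y; the released (primary) structure is a cantilever built in at X.
Downward deflection at the released point Y due to the loads:
  point load 102 at a = 4.38: Pa²(3L − a)/(6EI) = 3464/EI
  point load 75 at a = 3: Pa²(3L − a)/(6EI) = 1350/EI
  δ_0 = 4814/EI
Flexibility coefficient — unit upward force at Y: δ_{YY} = L³/(3EI) = 41.67/EI.
The prop prevents deflection at Y: R_Y = δ_0/δ_{YY} = 4814/41.67 = 115.5 kN.

R_Y = 115.5 kN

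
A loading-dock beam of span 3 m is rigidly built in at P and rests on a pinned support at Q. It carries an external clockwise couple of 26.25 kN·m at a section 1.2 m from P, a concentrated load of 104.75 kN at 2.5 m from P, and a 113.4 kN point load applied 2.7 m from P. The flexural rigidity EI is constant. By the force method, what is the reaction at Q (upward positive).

R_Q = 183.7 kN

Choose R_Q as the redundant. The primary structure is the cantilever fixed at P.
Primary-structure tip deflection at Q by superposition:
  clockwise couple 26.25 at a = 1.2: M₀a(2L − a)/(2EI) = 75.6/EI
  point load 104.75 at a = 2.5: Pa²(3L − a)/(6EI) = 709.2/EI
  point load 113.4 at a = 2.7: Pa²(3L − a)/(6EI) = 868/EI
  δ_0 = 1653/EI
Flexibility coefficient — unit upward force at Q: δ_{QQ} = L³/(3EI) = 9/EI.
Compatibility at Q: δ_0 − R_Q·δ_{QQ} = 0, so R_Q = 1653/9 = 183.7 kN.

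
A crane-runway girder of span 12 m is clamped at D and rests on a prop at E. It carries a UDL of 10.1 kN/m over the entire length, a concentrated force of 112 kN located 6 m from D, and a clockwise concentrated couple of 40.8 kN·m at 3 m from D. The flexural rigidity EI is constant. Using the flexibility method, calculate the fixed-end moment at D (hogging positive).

Release the roller at E. Primary structure: cantilever fixed at D.
Deflection at E on the released cantilever, summing each load's contribution:
  UDL 10.1: wL⁴/(8EI) = 26179/EI
  point load 112 at a = 6: Pa²(3L − a)/(6EI) = 20160/EI
  clockwise couple 40.8 at a = 3: M₀a(2L − a)/(2EI) = 1285/EI
  δ_0 = 47624/EI
Tip deflection under a unit load at E: L³/(3EI) = 576/EI.
The prop prevents deflection at E: R_E = δ_0/δ_{EE} = 47624/576 = 82.68 kN.
Moment equilibrium about D: M_D = Σ(load moments about D) − R_E·L = 1440 − 82.68×12 = 447.8 kN·m.

M_D = 447.8 kN·m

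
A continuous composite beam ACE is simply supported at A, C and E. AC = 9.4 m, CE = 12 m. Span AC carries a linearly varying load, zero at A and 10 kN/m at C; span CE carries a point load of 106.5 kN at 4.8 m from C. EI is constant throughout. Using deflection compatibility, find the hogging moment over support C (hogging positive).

Release continuity at C by inserting a hinge; the redundant is the internal moment M_C. The primary structure is two simply-supported spans AC and CE.
Discontinuity in slope at C on the released structure — sum the simple-span end rotations:
  span AC: triangular load, peak 10: w₀L³/(45EI) = 184.6/EI
  span CE: point load 106.5 at a = 4.8: Pab(L + b)/(6LEI) = 981.5/EI
  relative rotation θ_0 = (184.6 + 981.5)/EI = 1166/EI
A unit hogging moment at C produces rotation L₁/(3EI) + L₂/(3EI) = 7.133/EI.
Slope continuity at C: θ_0 = M_C·7.133/EI, so M_C = 1166/7.133 = 163.5 kN·m (hogging).

M_C = 163.5 kN·m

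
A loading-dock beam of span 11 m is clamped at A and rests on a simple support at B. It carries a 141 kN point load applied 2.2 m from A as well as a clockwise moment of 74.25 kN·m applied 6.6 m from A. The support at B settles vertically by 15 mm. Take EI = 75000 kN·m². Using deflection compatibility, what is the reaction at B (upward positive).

Release the roller at B. Primary structure: cantilever fixed at A.
Primary-structure tip deflection at B by superposition:
  point load 141 at a = 2.2: Pa²(3L − a)/(6EI) = 3503/EI
  clockwise couple 74.25 at a = 6.6: M₀a(2L − a)/(2EI) = 3773/EI
  δ_0 = 7277/EI
Flexibility coefficient — unit upward force at B: δ_{BB} = L³/(3EI) = 443.7/EI.
With EI = 75000 kN·m²: δ_0 = 0.097021 m and δ_{BB} = 0.005916 m/kN.
Compatibility — the beam at B must follow the support down by 0.015 m: δ_0 − R_B·δ_{BB} = 0.015, so R_B = (0.097021 − 0.015)/0.005916 = 13.87 kN.

R_B = 13.87 kN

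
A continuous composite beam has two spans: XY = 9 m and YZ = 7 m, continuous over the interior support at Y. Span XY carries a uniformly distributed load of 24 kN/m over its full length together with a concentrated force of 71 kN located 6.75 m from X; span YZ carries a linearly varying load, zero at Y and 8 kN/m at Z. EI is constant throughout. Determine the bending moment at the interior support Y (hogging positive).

M_Y = 205.7 kN·m

Release continuity at Y by inserting a hinge; the redundant is the internal moment M_Y. The primary structure is two simply-supported spans XY and YZ.
Rotations at Y on the released spans (each span's end-slope, ×1/EI):
  span XY: UDL 24: wL³/(24EI) = 729/EI
  span XY: point load 71 at a = 6.75: Pab(L + a)/(6LEI) = 314.5/EI
  span YZ: triangular load, peak 8: 7w₀L³/(360EI) = 53.36/EI
  relative rotation θ_0 = (1044 + 53.36)/EI = 1097/EI
A unit hogging moment at Y produces rotation L₁/(3EI) + L₂/(3EI) = 5.333/EI.
Compatibility: M_Y·(L₁+L₂)/(3EI) = θ_0, giving M_Y = 205.7 kN·m (hogging).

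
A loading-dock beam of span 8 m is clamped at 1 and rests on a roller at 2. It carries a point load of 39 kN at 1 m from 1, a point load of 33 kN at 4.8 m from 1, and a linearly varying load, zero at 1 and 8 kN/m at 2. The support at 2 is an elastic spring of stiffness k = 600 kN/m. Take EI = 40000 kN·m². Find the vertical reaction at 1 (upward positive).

R_1 = 80.46 kN

Take the reaction at 2 as the redundant and release it; the primary structure is a cantilever fixed at 1.
Downward deflection at the released point 2 due to the loads:
  point load 39 at a = 1: Pa²(3L − a)/(6EI) = 149.5/EI
  point load 33 at a = 4.8: Pa²(3L − a)/(6EI) = 2433/EI
  triangular load, peak 8 at the free end: 11w₀L⁴/(120EI) = 3004/EI
  δ_0 = 5586/EI
Tip deflection under a unit load at 2: L³/(3EI) = 170.7/EI.
With EI = 40000 kN·m²: δ_0 = 0.13966 m and δ_{22} = 0.004267 m/kN.
Compatibility — the spring shortens by R_2/k under the reaction it provides: δ_0 − R_2·δ_{22} = R_2/k. With 1/k = 0.001667 m/kN, R_2 = δ_0 / (δ_{22} + 1/k) = 0.13966 / (0.004267 + 0.001667) = 23.54 kN.
Vertical equilibrium: R_1 = ΣP − R_2 = 104 − 23.54 = 80.46 kN.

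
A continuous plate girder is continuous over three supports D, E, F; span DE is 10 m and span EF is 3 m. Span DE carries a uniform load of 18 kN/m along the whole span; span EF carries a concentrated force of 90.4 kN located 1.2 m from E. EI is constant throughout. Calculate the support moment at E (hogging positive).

Insert a hinge at E; M_E is the redundant, and each span becomes simply supported.
End slopes at the hinge E, treating each span as simply supported:
  span DE: UDL 18: wL³/(24EI) = 750/EI
  span EF: point load 90.4 at a = 1.2: Pab(L + b)/(6LEI) = 52.07/EI
  relative rotation θ_0 = (750 + 52.07)/EI = 802.1/EI
A unit hogging moment at E produces rotation L₁/(3EI) + L₂/(3EI) = 4.333/EI.
Compatibility: M_E·(L₁+L₂)/(3EI) = θ_0, giving M_E = 185.1 kN·m (hogging).

M_E = 185.1 kN·m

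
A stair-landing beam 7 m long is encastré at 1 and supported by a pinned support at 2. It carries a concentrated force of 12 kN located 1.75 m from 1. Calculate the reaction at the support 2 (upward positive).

Choose R_2 as the redundant. The primary structure is the cantilever fixed at 1.
Primary-structure tip deflection at 2 by superposition:
  point load 12 at a = 1.75: Pa²(3L − a)/(6EI) = 117.9/EI
Tip deflection under a unit load at 2: L³/(3EI) = 114.3/EI.
The prop prevents deflection at 2: R_2 = δ_0/δ_{22} = 117.9/114.3 = 1.031 kN.

R_2 = 1.031 kN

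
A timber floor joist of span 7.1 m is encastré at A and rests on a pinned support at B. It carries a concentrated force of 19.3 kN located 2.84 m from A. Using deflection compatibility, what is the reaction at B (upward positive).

R_B = 4.014 kN

Remove the prop at B; the released (primary) structure is a cantilever built in at A.
Downward deflection at the released point B due to the loads:
  point load 19.3 at a = 2.84: Pa²(3L − a)/(6EI) = 478.9/EI
Flexibility coefficient — unit upward force at B: δ_{BB} = L³/(3EI) = 119.3/EI.
The prop prevents deflection at B: R_B = δ_0/δ_{BB} = 478.9/119.3 = 4.014 kN.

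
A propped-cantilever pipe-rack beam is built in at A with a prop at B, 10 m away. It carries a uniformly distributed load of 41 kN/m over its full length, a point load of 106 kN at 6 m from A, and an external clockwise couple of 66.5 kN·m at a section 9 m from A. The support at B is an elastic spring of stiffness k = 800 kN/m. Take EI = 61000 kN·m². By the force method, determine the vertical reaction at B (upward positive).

R_B = 170.4 kN

Take the reaction at B as the redundant and release it; the primary structure is a cantilever fixed at A.
Downward deflection at the released point B due to the loads:
  UDL 41: wL⁴/(8EI) = 51250/EI
  point load 106 at a = 6: Pa²(3L − a)/(6EI) = 15264/EI
  clockwise couple 66.5 at a = 9: M₀a(2L − a)/(2EI) = 3292/EI
  δ_0 = 69806/EI
Flexibility coefficient — unit upward force at B: δ_{BB} = L³/(3EI) = 333.3/EI.
With EI = 61000 kN·m²: δ_0 = 1.1444 m and δ_{BB} = 0.005464 m/kN.
Compatibility — the spring shortens by R_B/k under the reaction it provides: δ_0 − R_B·δ_{BB} = R_B/k. With 1/k = 0.00125 m/kN, R_B = δ_0 / (δ_{BB} + 1/k) = 1.1444 / (0.005464 + 0.00125) = 170.4 kN.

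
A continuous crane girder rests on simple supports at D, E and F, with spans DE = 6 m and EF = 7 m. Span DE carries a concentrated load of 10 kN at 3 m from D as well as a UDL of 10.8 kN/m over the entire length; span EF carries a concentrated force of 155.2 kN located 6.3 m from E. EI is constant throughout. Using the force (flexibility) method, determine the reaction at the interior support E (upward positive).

Release continuity at E by inserting a hinge; the redundant is the internal moment M_E. The primary structure is two simply-supported spans DE and EF.
Rotations at E on the released spans (each span's end-slope, ×1/EI):
  span DE: point load 10 at a = 3: Pab(L + a)/(6LEI) = 22.5/EI
  span DE: UDL 10.8: wL³/(24EI) = 97.2/EI
  span EF: point load 155.2 at a = 6.3: Pab(L + b)/(6LEI) = 125.5/EI
  relative rotation θ_0 = (119.7 + 125.5)/EI = 245.2/EI
A unit hogging moment at E produces rotation L₁/(3EI) + L₂/(3EI) = 4.333/EI.
Compatibility: M_E·(L₁+L₂)/(3EI) = θ_0, giving M_E = 56.58 kN·m (hogging).
Span DE, ΣM about D with M_E applied at E: R_E^{DE}·6 = 224.4 + 56.58, so R_E^{DE} = 46.83 kN and R_D = 74.8 − 46.83 = 27.97 kN.
Span EF, ΣM about F: R_E^{EF}·7 = 108.6 + 56.58, so R_E^{EF} = 23.6 kN and R_F = 155.2 − 23.6 = 131.6 kN.
R_E = 46.83 + 23.6 = 70.43 kN.

R_E = 70.43 kN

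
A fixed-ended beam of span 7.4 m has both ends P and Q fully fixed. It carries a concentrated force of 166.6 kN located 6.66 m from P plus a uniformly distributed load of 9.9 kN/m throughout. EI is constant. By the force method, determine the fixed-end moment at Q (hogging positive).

Release both end moments; the primary structure is a simply-supported span PQ with redundants M_P and M_Q.
On the primary (simply-supported) span, the end slopes from the loading are:
  at P: point load 166.6 at a = 6.66: Pab(L + b)/(6LEI) = 150.5/EI
  at Q: point load 166.6 at a = 6.66: Pab(L + a)/(6LEI) = 260/EI
  at P: UDL 9.9: wL³/(24EI) = 167.2/EI
  at Q: UDL 9.9: wL³/(24EI) = 167.2/EI
  θ_P0 = 317.7/EI,  θ_Q0 = 427.2/EI
Flexibility coefficients: a unit moment at one end gives L/(3EI) there and L/(6EI) at the far end, so f₁₁ = f₂₂ = 2.467/EI and f₁₂ = f₂₁ = 1.233/EI.
Compatibility — zero rotation at each built-in end:
  2.467 M_P + 1.233 M_Q = 317.7
  1.233 M_P + 2.467 M_Q = 427.2
Solving the pair gives M_P = 56.27 kN·m and M_Q = 145 kN·m (hogging).

M_Q = 145 kN·m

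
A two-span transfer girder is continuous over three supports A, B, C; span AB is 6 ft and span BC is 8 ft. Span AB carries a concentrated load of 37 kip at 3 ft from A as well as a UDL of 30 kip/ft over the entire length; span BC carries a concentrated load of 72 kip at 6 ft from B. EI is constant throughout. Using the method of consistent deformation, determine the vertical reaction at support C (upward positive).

Insert a hinge at B; M_B is the redundant, and each span becomes simply supported.
Rotations at B on the released spans (each span's end-slope, ×1/EI):
  span AB: point load 37 at a = 3: Pab(L + a)/(6LEI) = 83.25/EI
  span AB: UDL 30: wL³/(24EI) = 270/EI
  span BC: point load 72 at a = 6: Pab(L + b)/(6LEI) = 180/EI
  relative rotation θ_0 = (353.2 + 180)/EI = 533.2/EI
A unit hogging moment at B produces rotation L₁/(3EI) + L₂/(3EI) = 4.667/EI.
Slope continuity at B: θ_0 = M_B·4.667/EI, so M_B = 533.2/4.667 = 114.3 kip·ft (hogging).
Span BC, ΣM about C: R_B^{BC}·8 = 144 + 114.3, so R_B^{BC} = 32.28 kip and R_C = 72 − 32.28 = 39.72 kip.

R_C = 39.72 kip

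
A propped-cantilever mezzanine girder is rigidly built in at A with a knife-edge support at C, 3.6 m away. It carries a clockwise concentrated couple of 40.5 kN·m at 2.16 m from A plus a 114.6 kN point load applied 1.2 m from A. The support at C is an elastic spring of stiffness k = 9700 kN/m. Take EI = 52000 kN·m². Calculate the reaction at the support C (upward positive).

Remove the prop at C; the released (primary) structure is a cantilever built in at A.
Deflection at C on the released cantilever, summing each load's contribution:
  clockwise couple 40.5 at a = 2.16: M₀a(2L − a)/(2EI) = 220.4/EI
  point load 114.6 at a = 1.2: Pa²(3L − a)/(6EI) = 264/EI
  δ_0 = 484.5/EI
Tip deflection under a unit load at C: L³/(3EI) = 15.55/EI.
With EI = 52000 kN·m²: δ_0 = 0.009317 m and δ_{CC} = 0.000299 m/kN.
Compatibility — the spring shortens by R_C/k under the reaction it provides: δ_0 − R_C·δ_{CC} = R_C/k. With 1/k = 0.000103 m/kN, R_C = δ_0 / (δ_{CC} + 1/k) = 0.009317 / (0.000299 + 0.000103) = 23.17 kN.

R_C = 23.17 kN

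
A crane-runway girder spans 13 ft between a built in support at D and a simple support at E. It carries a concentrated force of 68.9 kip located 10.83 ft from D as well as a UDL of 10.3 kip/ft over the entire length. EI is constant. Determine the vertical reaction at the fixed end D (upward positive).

R_D = 100.8 kip

Take the reaction at E as the redundant and release it; the primary structure is a cantilever fixed at D.
Free-end deflection of the primary structure under the applied loading (downward +):
  point load 68.9 at a = 10.83: Pa²(3L − a)/(6EI) = 37941/EI
  UDL 10.3: wL⁴/(8EI) = 36772/EI
  δ_0 = 74714/EI
Flexibility coefficient — unit upward force at E: δ_{EE} = L³/(3EI) = 732.3/EI.
Compatibility at E: δ_0 − R_E·δ_{EE} = 0, so R_E = 74714/732.3 = 102 kip.
Vertical equilibrium: R_D = ΣP − R_E = 202.8 − 102 = 100.8 kip.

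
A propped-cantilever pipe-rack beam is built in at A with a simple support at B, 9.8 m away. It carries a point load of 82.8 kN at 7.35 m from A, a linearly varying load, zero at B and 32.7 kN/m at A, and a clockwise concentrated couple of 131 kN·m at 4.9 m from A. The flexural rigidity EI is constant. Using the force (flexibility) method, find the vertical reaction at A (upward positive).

Take the reaction at B as the redundant and release it; the primary structure is a cantilever fixed at A.
Downward deflection at the released point B due to the loads:
  point load 82.8 at a = 7.35: Pa²(3L − a)/(6EI) = 16439/EI
  triangular load, peak 32.7 at the fixed end: w₀L⁴/(30EI) = 10054/EI
  clockwise couple 131 at a = 4.9: M₀a(2L − a)/(2EI) = 4718/EI
  δ_0 = 31210/EI
Tip deflection under a unit load at B: L³/(3EI) = 313.7/EI.
The prop prevents deflection at B: R_B = δ_0/δ_{BB} = 31210/313.7 = 99.48 kN.
Vertical equilibrium: R_A = ΣP − R_B = 243 − 99.48 = 143.5 kN.

R_A = 143.5 kN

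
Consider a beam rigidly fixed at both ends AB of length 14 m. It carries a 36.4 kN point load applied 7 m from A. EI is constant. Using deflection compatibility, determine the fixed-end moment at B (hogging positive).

Release both end moments; the primary structure is a simply-supported span AB with redundants M_A and M_B.
Simple-span end rotations at A and B under the given loads:
  at A: point load 36.4 at a = 7: Pab(L + b)/(6LEI) = 445.9/EI
  at B: point load 36.4 at a = 7: Pab(L + a)/(6LEI) = 445.9/EI
  θ_A0 = 445.9/EI,  θ_B0 = 445.9/EI
Flexibility coefficients: a unit moment at one end gives L/(3EI) there and L/(6EI) at the far end, so f₁₁ = f₂₂ = 4.667/EI and f₁₂ = f₂₁ = 2.333/EI.
Compatibility — zero rotation at each built-in end:
  4.667 M_A + 2.333 M_B = 445.9
  2.333 M_A + 4.667 M_B = 445.9
Solving the pair gives M_A = 63.7 kN·m and M_B = 63.7 kN·m (hogging).

M_B = 63.7 kN·m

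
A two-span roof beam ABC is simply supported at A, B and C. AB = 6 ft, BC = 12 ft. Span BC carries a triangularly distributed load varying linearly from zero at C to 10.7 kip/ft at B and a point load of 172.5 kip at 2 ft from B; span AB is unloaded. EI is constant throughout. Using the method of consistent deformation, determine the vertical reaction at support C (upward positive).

Insert a hinge at B; M_B is the redundant, and each span becomes simply supported.
Rotations at B on the released spans (each span's end-slope, ×1/EI):
  span BC: triangular load, peak 10.7: w₀L³/(45EI) = 410.9/EI
  span BC: point load 172.5 at a = 2: Pab(L + b)/(6LEI) = 1054/EI
  relative rotation θ_0 = (0 + 1465)/EI = 1465/EI
A unit hogging moment at B produces rotation L₁/(3EI) + L₂/(3EI) = 6/EI.
Compatibility: M_B·(L₁+L₂)/(3EI) = θ_0, giving M_B = 244.2 kip·ft (hogging).
Span BC, ΣM about C: R_B^{BC}·12 = 2239 + 244.2, so R_B^{BC} = 206.9 kip and R_C = 236.7 − 206.9 = 29.8 kip.

R_C = 29.8 kip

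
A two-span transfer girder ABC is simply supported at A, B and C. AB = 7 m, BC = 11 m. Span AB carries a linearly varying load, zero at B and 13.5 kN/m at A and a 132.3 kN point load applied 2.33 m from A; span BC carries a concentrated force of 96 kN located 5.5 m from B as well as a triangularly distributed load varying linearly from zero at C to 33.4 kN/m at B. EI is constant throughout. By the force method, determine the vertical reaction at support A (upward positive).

R_A = 69.2 kN

Take M_B as the redundant. Released structure: two simple spans AB and BC with a hinge at B.
Discontinuity in slope at B on the released structure — sum the simple-span end rotations:
  span AB: triangular load, peak 13.5: 7w₀L³/(360EI) = 90.04/EI
  span AB: point load 132.3 at a = 2.33: Pab(L + a)/(6LEI) = 319.8/EI
  span BC: point load 96 at a = 5.5: Pab(L + b)/(6LEI) = 726/EI
  span BC: triangular load, peak 33.4: w₀L³/(45EI) = 987.9/EI
  relative rotation θ_0 = (409.8 + 1714)/EI = 2124/EI
A unit hogging moment at B produces rotation L₁/(3EI) + L₂/(3EI) = 6/EI.
Slope continuity at B: θ_0 = M_B·6/EI, so M_B = 2124/6 = 354 kN·m (hogging).
Span AB, ΣM about A with M_B applied at B: R_B^{AB}·7 = 418.5 + 354, so R_B^{AB} = 110.4 kN and R_A = 179.6 − 110.4 = 69.2 kN.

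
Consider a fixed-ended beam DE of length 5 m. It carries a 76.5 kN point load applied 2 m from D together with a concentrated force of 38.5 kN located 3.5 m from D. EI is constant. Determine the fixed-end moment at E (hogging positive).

Take the two fixed-end moments M_D, M_E as redundants; the released structure is the simple span DE.
End rotations of the released simple span under the applied load (×1/EI):
  at D: point load 76.5 at a = 2: Pab(L + b)/(6LEI) = 122.4/EI
  at E: point load 76.5 at a = 2: Pab(L + a)/(6LEI) = 107.1/EI
  at D: point load 38.5 at a = 3.5: Pab(L + b)/(6LEI) = 43.79/EI
  at E: point load 38.5 at a = 3.5: Pab(L + a)/(6LEI) = 57.27/EI
  θ_D0 = 166.2/EI,  θ_E0 = 164.4/EI
Flexibility coefficients: a unit moment at one end gives L/(3EI) there and L/(6EI) at the far end, so f₁₁ = f₂₂ = 1.667/EI and f₁₂ = f₂₁ = 0.8333/EI.
Compatibility — zero rotation at each built-in end:
  1.667 M_D + 0.8333 M_E = 166.2
  0.8333 M_D + 1.667 M_E = 164.4
Solving the pair gives M_D = 67.21 kN·m and M_E = 65.02 kN·m (hogging).

M_E = 65.02 kN·m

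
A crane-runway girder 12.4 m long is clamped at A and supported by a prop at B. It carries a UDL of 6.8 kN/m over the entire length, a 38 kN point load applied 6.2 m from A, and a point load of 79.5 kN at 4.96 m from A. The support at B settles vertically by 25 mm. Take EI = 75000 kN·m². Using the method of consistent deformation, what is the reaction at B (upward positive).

R_B = 57.08 kN

Take the reaction at B as the redundant and release it; the primary structure is a cantilever fixed at A.
Downward deflection at the released point B due to the loads:
  UDL 6.8: wL⁴/(8EI) = 20096/EI
  point load 38 at a = 6.2: Pa²(3L − a)/(6EI) = 7547/EI
  point load 79.5 at a = 4.96: Pa²(3L − a)/(6EI) = 10509/EI
  δ_0 = 38152/EI
Flexibility coefficient — unit upward force at B: δ_{BB} = L³/(3EI) = 635.5/EI.
With EI = 75000 kN·m²: δ_0 = 0.5087 m and δ_{BB} = 0.008474 m/kN.
Compatibility — the beam at B must follow the support down by 0.025 m: δ_0 − R_B·δ_{BB} = 0.025, so R_B = (0.5087 − 0.025)/0.008474 = 57.08 kN.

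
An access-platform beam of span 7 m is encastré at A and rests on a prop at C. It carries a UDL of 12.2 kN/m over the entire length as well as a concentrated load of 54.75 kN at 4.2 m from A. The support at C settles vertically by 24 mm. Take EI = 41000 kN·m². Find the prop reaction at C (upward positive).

Take the reaction at C as the redundant and release it; the primary structure is a cantilever fixed at A.
Deflection at C on the released cantilever, summing each load's contribution:
  UDL 12.2: wL⁴/(8EI) = 3662/EI
  point load 54.75 at a = 4.2: Pa²(3L − a)/(6EI) = 2704/EI
  δ_0 = 6366/EI
Flexibility coefficient — unit upward force at C: δ_{CC} = L³/(3EI) = 114.3/EI.
With EI = 41000 kN·m²: δ_0 = 0.15526 m and δ_{CC} = 0.002789 m/kN.
Compatibility — the beam at C must follow the support down by 0.024 m: δ_0 − R_C·δ_{CC} = 0.024, so R_C = (0.15526 − 0.024)/0.002789 = 47.07 kN.

R_C = 47.07 kN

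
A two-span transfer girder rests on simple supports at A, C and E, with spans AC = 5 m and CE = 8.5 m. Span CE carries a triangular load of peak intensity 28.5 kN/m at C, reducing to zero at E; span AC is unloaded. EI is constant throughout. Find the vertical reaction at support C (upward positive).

Release continuity at C by inserting a hinge; the redundant is the internal moment M_C. The primary structure is two simply-supported spans AC and CE.
Discontinuity in slope at C on the released structure — sum the simple-span end rotations:
  span CE: triangular load, peak 28.5: w₀L³/(45EI) = 388.9/EI
  relative rotation θ_0 = (0 + 388.9)/EI = 388.9/EI
A unit hogging moment at C produces rotation L₁/(3EI) + L₂/(3EI) = 4.5/EI.
Compatibility: M_C·(L₁+L₂)/(3EI) = θ_0, giving M_C = 86.43 kN·m (hogging).
Span AC, ΣM about A with M_C applied at C: R_C^{AC}·5 = 0 + 86.43, so R_C^{AC} = 17.29 kN and R_A = 0 − 17.29 = -17.29 kN.
Span CE, ΣM about E: R_C^{CE}·8.5 = 686.4 + 86.43, so R_C^{CE} = 90.92 kN and R_E = 121.1 − 90.92 = 30.21 kN.
R_C = 17.29 + 90.92 = 108.2 kN.

R_C = 108.2 kN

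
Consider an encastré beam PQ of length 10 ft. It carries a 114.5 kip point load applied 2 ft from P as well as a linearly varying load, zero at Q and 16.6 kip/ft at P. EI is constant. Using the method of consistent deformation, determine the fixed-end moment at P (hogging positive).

M_P = 229.6 kip·ft

Take the two fixed-end moments M_P, M_Q as redundants; the released structure is the simple span PQ.
End rotations of the released simple span under the applied load (×1/EI):
  at P: point load 114.5 at a = 2: Pab(L + b)/(6LEI) = 549.6/EI
  at Q: point load 114.5 at a = 2: Pab(L + a)/(6LEI) = 366.4/EI
  at P: triangular load, peak 16.6: w₀L³/(45EI) = 368.9/EI
  at Q: triangular load, peak 16.6: 7w₀L³/(360EI) = 322.8/EI
  θ_P0 = 918.5/EI,  θ_Q0 = 689.2/EI
Flexibility coefficients: a unit moment at one end gives L/(3EI) there and L/(6EI) at the far end, so f₁₁ = f₂₂ = 3.333/EI and f₁₂ = f₂₁ = 1.667/EI.
Compatibility — zero rotation at each built-in end:
  3.333 M_P + 1.667 M_Q = 918.5
  1.667 M_P + 3.333 M_Q = 689.2
Solving the pair gives M_P = 229.6 kip·ft and M_Q = 91.97 kip·ft (hogging).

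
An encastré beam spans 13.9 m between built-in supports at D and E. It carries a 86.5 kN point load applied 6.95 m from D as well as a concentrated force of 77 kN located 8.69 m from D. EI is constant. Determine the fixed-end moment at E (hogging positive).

Release both end moments; the primary structure is a simply-supported span DE with redundants M_D and M_E.
End rotations of the released simple span under the applied load (×1/EI):
  at D: point load 86.5 at a = 6.95: Pab(L + b)/(6LEI) = 1045/EI
  at E: point load 86.5 at a = 6.95: Pab(L + a)/(6LEI) = 1045/EI
  at D: point load 77 at a = 8.69: Pab(L + b)/(6LEI) = 798.8/EI
  at E: point load 77 at a = 8.69: Pab(L + a)/(6LEI) = 944.3/EI
  θ_D0 = 1843/EI,  θ_E0 = 1989/EI
Flexibility coefficients: a unit moment at one end gives L/(3EI) there and L/(6EI) at the far end, so f₁₁ = f₂₂ = 4.633/EI and f₁₂ = f₂₁ = 2.317/EI.
Compatibility — zero rotation at each built-in end:
  4.633 M_D + 2.317 M_E = 1843
  2.317 M_D + 4.633 M_E = 1989
Solving the pair gives M_D = 244.3 kN·m and M_E = 307.1 kN·m (hogging).

M_E = 307.1 kN·m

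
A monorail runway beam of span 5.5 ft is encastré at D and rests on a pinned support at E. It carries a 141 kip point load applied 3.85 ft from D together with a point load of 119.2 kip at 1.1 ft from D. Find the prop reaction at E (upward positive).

R_E = 86.13 kip

Release the roller at E. Primary structure: cantilever fixed at D.
Free-end deflection of the primary structure under the applied loading (downward +):
  point load 141 at a = 3.85: Pa²(3L − a)/(6EI) = 4406/EI
  point load 119.2 at a = 1.1: Pa²(3L − a)/(6EI) = 370.2/EI
  δ_0 = 4777/EI
Flexibility coefficient — unit upward force at E: δ_{EE} = L³/(3EI) = 55.46/EI.
The prop prevents deflection at E: R_E = δ_0/δ_{EE} = 4777/55.46 = 86.13 kip.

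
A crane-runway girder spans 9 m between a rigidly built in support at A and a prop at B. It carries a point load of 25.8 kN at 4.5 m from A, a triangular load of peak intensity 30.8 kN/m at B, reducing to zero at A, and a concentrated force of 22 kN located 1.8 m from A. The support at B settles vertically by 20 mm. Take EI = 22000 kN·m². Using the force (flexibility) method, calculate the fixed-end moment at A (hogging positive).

Take the reaction at B as the redundant and release it; the primary structure is a cantilever fixed at A.
Primary-structure tip deflection at B by superposition:
  point load 25.8 at a = 4.5: Pa²(3L − a)/(6EI) = 1959/EI
  triangular load, peak 30.8 at the free end: 11w₀L⁴/(120EI) = 18524/EI
  point load 22 at a = 1.8: Pa²(3L − a)/(6EI) = 299.4/EI
  δ_0 = 20782/EI
Tip deflection under a unit load at B: L³/(3EI) = 243/EI.
With EI = 22000 kN·m²: δ_0 = 0.94466 m and δ_{BB} = 0.011045 m/kN.
Compatibility — the beam at B must follow the support down by 0.02 m: δ_0 − R_B·δ_{BB} = 0.02, so R_B = (0.94466 − 0.02)/0.011045 = 83.71 kN.
Moment equilibrium about A: M_A = Σ(load moments about A) − R_B·L = 987.3 − 83.71×9 = 233.9 kN·m.

M_A = 233.9 kN·m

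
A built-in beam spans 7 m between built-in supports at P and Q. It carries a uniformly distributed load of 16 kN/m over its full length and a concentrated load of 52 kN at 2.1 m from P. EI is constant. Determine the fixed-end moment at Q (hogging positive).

M_Q = 88.27 kN·m

Release both end moments; the primary structure is a simply-supported span PQ with redundants M_P and M_Q.
End rotations of the released simple span under the applied load (×1/EI):
  at P: UDL 16: wL³/(24EI) = 228.7/EI
  at Q: UDL 16: wL³/(24EI) = 228.7/EI
  at P: point load 52 at a = 2.1: Pab(L + b)/(6LEI) = 151.6/EI
  at Q: point load 52 at a = 2.1: Pab(L + a)/(6LEI) = 115.9/EI
  θ_P0 = 380.3/EI,  θ_Q0 = 344.6/EI
Flexibility coefficients: a unit moment at one end gives L/(3EI) there and L/(6EI) at the far end, so f₁₁ = f₂₂ = 2.333/EI and f₁₂ = f₂₁ = 1.167/EI.
Compatibility — zero rotation at each built-in end:
  2.333 M_P + 1.167 M_Q = 380.3
  1.167 M_P + 2.333 M_Q = 344.6
Solving the pair gives M_P = 118.8 kN·m and M_Q = 88.27 kN·m (hogging).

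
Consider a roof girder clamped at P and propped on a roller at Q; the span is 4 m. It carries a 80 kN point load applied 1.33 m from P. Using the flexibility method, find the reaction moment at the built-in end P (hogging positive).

M_P = 59.21 kN·m

Choose R_Q as the redundant. The primary structure is the cantilever fixed at P.
Free-end deflection of the primary structure under the applied loading (downward +):
  point load 80 at a = 1.33: Pa²(3L − a)/(6EI) = 251.7/EI
Tip deflection under a unit load at Q: L³/(3EI) = 21.33/EI.
Compatibility at Q: δ_0 − R_Q·δ_{QQ} = 0, so R_Q = 251.7/21.33 = 11.8 kN.
Moment equilibrium about P: M_P = Σ(load moments about P) − R_Q·L = 106.4 − 11.8×4 = 59.21 kN·m.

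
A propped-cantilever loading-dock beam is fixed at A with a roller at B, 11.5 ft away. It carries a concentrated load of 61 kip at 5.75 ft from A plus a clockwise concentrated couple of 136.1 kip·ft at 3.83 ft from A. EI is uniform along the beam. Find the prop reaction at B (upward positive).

Choose R_B as the redundant. The primary structure is the cantilever fixed at A.
Primary-structure tip deflection at B by superposition:
  point load 61 at a = 5.75: Pa²(3L − a)/(6EI) = 9664/EI
  clockwise couple 136.1 at a = 3.83: M₀a(2L − a)/(2EI) = 4996/EI
  δ_0 = 14660/EI
Flexibility coefficient — unit upward force at B: δ_{BB} = L³/(3EI) = 507/EI.
The prop prevents deflection at B: R_B = δ_0/δ_{BB} = 14660/507 = 28.92 kip.

R_B = 28.92 kip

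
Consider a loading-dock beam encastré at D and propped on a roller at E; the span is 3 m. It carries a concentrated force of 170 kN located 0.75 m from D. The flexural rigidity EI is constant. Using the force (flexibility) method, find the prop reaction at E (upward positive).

R_E = 14.61 kN

Release the roller at E. Primary structure: cantilever fixed at D.
Free-end deflection of the primary structure under the applied loading (downward +):
  point load 170 at a = 0.75: Pa²(3L − a)/(6EI) = 131.5/EI
Flexibility coefficient — unit upward force at E: δ_{EE} = L³/(3EI) = 9/EI.
Compatibility at E: δ_0 − R_E·δ_{EE} = 0, so R_E = 131.5/9 = 14.61 kN.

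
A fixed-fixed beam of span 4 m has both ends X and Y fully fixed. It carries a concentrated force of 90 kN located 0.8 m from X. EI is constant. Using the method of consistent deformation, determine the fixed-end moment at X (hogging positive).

M_X = 46.08 kN·m

Take the two fixed-end moments M_X, M_Y as redundants; the released structure is the simple span XY.
On the primary (simply-supported) span, the end slopes from the loading are:
  at X: point load 90 at a = 0.8: Pab(L + b)/(6LEI) = 69.12/EI
  at Y: point load 90 at a = 0.8: Pab(L + a)/(6LEI) = 46.08/EI
  θ_X0 = 69.12/EI,  θ_Y0 = 46.08/EI
Flexibility coefficients: a unit moment at one end gives L/(3EI) there and L/(6EI) at the far end, so f₁₁ = f₂₂ = 1.333/EI and f₁₂ = f₂₁ = 0.6667/EI.
Compatibility — zero rotation at each built-in end:
  1.333 M_X + 0.6667 M_Y = 69.12
  0.6667 M_X + 1.333 M_Y = 46.08
Solving the pair gives M_X = 46.08 kN·m and M_Y = 11.52 kN·m (hogging).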